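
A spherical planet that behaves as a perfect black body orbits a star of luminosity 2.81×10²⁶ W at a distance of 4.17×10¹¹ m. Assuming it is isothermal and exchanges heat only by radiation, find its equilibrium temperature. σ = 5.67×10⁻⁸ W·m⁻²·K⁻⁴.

First find the stellar flux at distance d: S = L/(4πd²) = 2.81×10²⁶/(4π·(4.17×10¹¹)²) = 128.6 W/m².
For an isothermal sphere, absorbed (1−a)S·πr² = emitted σ·4πr²·T⁴, so T⁴ = (1−a)S/(4σ).
T⁴ = 1.00·128.6/(4·5.67×10⁻⁸) = 5.670×10⁸ K⁴.

T ≈ 154 K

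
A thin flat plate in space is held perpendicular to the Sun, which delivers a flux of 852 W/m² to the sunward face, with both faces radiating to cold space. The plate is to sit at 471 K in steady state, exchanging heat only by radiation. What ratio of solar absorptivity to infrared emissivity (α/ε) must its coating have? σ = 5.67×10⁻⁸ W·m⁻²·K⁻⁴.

Balance: αS·A = εσ·2A·T⁴ ⇒ α/ε = 2σT⁴/S.
α/ε = 2·5.67×10⁻⁸·(471)⁴/852 = 2·5.67×10⁻⁸·4.921×10¹⁰/852.

α/ε ≈ 6.55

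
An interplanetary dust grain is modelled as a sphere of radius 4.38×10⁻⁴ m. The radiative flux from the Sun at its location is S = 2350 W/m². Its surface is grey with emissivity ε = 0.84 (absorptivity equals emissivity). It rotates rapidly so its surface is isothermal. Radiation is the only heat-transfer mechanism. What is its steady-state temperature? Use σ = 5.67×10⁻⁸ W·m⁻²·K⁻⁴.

T ≈ 319 K

At equilibrium, absorbed power = emitted power.
Absorbing cross-section = πr² = 6.027×10⁻⁷ m²; emitting surface = 4πr² = 2.411×10⁻⁶ m² (ratio 4).
εS·A_cross = εσ·A_surf·T⁴  ⇒  T⁴ = S/(4σ)   (ε cancels).
T⁴ = 2350/(4·5.67×10⁻⁸) = 1.036×10¹⁰ K⁴.
T = (1.036×10¹⁰)^(1/4).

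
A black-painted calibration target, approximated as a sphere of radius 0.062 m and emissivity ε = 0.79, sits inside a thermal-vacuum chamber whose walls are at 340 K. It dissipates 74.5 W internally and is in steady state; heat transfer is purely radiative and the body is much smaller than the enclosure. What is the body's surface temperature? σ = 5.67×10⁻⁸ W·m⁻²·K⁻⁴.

For a small grey body in a large enclosure, net radiated power = εσA(T⁴ − T_w⁴).
Steady state: P = εσA(T⁴ − T_w⁴) with A = 4πr² = 0.04831 m².
T⁴ = P/(εσA) + T_w⁴ = 74.5/(0.79·5.67×10⁻⁸·0.04831) + (340)⁴
    = 3.443×10¹⁰ + 1.336×10¹⁰ = 4.779×10¹⁰ K⁴.

T ≈ 468 K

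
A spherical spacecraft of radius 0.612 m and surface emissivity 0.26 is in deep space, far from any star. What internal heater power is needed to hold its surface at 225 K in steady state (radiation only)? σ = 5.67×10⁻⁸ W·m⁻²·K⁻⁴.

P ≈ 178 W

P = εσ·4πr²·T⁴.
4πr² = 4.707 m²; T⁴ = 2.563×10⁹ K⁴.
P = 0.26·5.67×10⁻⁸·4.707·2.563×10⁹.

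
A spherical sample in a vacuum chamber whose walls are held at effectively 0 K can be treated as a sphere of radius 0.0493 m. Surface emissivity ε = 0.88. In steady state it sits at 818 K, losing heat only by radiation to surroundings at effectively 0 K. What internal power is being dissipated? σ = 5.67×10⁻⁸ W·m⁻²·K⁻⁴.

Steady state: P = εσA T⁴.
A = 4πr² = 0.03054 m²; T⁴ = (818)⁴ = 4.477×10¹¹ K⁴.
P = 0.88 × 5.67×10⁻⁸ × 0.03054 × 4.477×10¹¹.

P ≈ 682 W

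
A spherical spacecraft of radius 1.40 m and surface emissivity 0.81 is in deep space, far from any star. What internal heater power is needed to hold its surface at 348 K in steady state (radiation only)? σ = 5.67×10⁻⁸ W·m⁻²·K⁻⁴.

P ≈ 16600 W

P = εσ·4πr²·T⁴.
4πr² = 24.63 m²; T⁴ = 1.467×10¹⁰ K⁴.
P = 0.81·5.67×10⁻⁸·24.63·1.467×10¹⁰.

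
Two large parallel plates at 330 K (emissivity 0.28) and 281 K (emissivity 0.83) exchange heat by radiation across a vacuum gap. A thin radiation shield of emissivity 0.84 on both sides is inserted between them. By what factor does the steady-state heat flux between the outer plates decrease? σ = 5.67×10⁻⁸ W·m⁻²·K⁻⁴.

Without shield: q₀ = σΔ(T⁴)/(1/ε₁+1/ε₂−1) with denominator 3.776.
With shield the two gaps are in series; the resistances add: (1/ε₁+1/ε_s−1)+(1/ε_s+1/ε₂−1) = 3.762+1.395 = 5.157.
Heat-flux ratio q₀/q = 5.157/3.776.

factor ≈ 1.37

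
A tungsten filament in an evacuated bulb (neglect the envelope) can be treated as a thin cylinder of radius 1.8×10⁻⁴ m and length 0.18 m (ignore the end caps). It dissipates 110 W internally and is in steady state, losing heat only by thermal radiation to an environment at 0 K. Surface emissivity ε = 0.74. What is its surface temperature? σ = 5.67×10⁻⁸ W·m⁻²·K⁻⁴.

T ≈ 1890 K

Steady state: internal power = radiated power, P = εσA T⁴.
Radiating area A = 2πrL = 2.036×10⁻⁴ m².
T⁴ = P/(εσA) = 110/(0.74·5.67×10⁻⁸·2.036×10⁻⁴) = 1.288×10¹³ K⁴.
T = (1.288×10¹³)^(1/4).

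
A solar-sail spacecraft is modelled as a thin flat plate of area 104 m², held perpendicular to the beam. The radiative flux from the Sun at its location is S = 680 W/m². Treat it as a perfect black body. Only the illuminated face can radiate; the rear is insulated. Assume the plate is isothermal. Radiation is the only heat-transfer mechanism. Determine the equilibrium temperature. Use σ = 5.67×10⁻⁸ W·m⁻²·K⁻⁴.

T ≈ 331 K

At equilibrium, absorbed power = emitted power.
Absorbing cross-section = A = 104.0 m²; emitting surface = A = 104.0 m² (ratio 1).
S·A_cross = εσ·A_surf·T⁴  ⇒  T⁴ = S/(1σ).
T⁴ = 1.00·680/(1·5.67×10⁻⁸) = 1.199×10¹⁰ K⁴.
T = (1.199×10¹⁰)^(1/4).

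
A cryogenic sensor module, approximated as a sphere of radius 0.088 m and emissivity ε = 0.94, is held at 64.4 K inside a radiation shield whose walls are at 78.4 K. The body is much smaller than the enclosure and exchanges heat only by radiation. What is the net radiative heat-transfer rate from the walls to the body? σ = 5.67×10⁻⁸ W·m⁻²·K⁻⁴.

P_net ≈ 0.107 W

For a small grey body in a large enclosure: P_net = εσA(T_body⁴ − T_wall⁴).
A = 4πr² = 0.09731 m²; T_body⁴ − T_wall⁴ = 1.720×10⁷ − 3.778×10⁷ = -2.058×10⁷ K⁴.
|P_net| = 0.94·5.67×10⁻⁸·0.09731·2.058×10⁷.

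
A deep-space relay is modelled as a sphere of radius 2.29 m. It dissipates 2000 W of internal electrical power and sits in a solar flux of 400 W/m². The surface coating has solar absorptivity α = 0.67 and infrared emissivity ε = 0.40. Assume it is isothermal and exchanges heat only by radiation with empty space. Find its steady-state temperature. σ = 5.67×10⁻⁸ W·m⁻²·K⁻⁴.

At steady state, absorbed solar power + internal power = radiated power.
Absorbed: α·S·A_cross = 0.67·400·16.47 = 4415 W (cross-section πr²).
Total input = 4415 + 2000 = 6415 W.
Radiated: εσ·A_surf·T⁴ with A_surf = 4πr² = 65.90 m².
T⁴ = 6415/(0.40·5.67×10⁻⁸·65.90) = 4.292×10⁹ K⁴.

T ≈ 256 K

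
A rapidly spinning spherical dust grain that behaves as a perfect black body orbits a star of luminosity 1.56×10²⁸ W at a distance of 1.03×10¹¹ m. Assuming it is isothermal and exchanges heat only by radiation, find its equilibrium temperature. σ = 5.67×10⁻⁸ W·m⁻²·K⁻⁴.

First find the stellar flux at distance d: S = L/(4πd²) = 1.56×10²⁸/(4π·(1.03×10¹¹)²) = 1.170×10⁵ W/m².
For an isothermal sphere, absorbed (1−a)S·πr² = emitted σ·4πr²·T⁴, so T⁴ = (1−a)S/(4σ).
T⁴ = 1.00·1.170×10⁵/(4·5.67×10⁻⁸) = 5.159×10¹¹ K⁴.

T ≈ 848 K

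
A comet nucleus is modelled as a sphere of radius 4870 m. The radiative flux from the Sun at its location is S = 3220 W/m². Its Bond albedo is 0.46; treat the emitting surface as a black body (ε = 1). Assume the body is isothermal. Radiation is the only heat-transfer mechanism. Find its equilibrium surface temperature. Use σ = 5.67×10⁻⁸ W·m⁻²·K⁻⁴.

At equilibrium, absorbed power = emitted power.
Absorbing cross-section = πr² = 7.451×10⁷ m²; emitting surface = 4πr² = 2.980×10⁸ m² (ratio 4).
(1−a)S·A_cross = εσ·A_surf·T⁴  ⇒  T⁴ = (1−a)S/(4σ).
T⁴ = 0.540·3220/(4·5.67×10⁻⁸) = 7.667×10⁹ K⁴.
T = (7.667×10⁹)^(1/4).

T ≈ 296 K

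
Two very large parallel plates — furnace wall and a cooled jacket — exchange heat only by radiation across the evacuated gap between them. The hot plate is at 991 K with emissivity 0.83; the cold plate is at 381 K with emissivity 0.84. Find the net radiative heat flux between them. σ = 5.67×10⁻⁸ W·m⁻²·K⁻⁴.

For two infinite grey parallel plates, q = σ(T₁⁴ − T₂⁴)/(1/ε₁ + 1/ε₂ − 1).
T₁⁴ − T₂⁴ = 9.645×10¹¹ − 2.107×10¹⁰ = 9.434×10¹¹ K⁴.
1/ε₁ + 1/ε₂ − 1 = 1.205 + 1.190 − 1 = 1.395.
q = 5.67×10⁻⁸ × 9.434×10¹¹ / 1.395.

q ≈ 38300 W/m²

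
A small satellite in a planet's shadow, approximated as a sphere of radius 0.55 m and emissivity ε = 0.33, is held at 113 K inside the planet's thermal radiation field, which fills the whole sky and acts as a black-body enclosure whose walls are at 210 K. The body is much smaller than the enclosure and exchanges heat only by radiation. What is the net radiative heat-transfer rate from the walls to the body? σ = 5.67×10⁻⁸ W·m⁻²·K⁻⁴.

For a small grey body in a large enclosure: P_net = εσA(T_body⁴ − T_wall⁴).
A = 4πr² = 3.801 m²; T_body⁴ − T_wall⁴ = 1.630×10⁸ − 1.945×10⁹ = -1.782×10⁹ K⁴.
|P_net| = 0.33·5.67×10⁻⁸·3.801·1.782×10⁹.

P_net ≈ 127 W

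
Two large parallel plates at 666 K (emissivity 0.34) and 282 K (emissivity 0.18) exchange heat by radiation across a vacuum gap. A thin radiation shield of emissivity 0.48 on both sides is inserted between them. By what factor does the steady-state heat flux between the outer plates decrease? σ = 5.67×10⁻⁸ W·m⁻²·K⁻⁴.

Without shield: q₀ = σΔ(T⁴)/(1/ε₁+1/ε₂−1) with denominator 7.497.
With shield the two gaps are in series; the resistances add: (1/ε₁+1/ε_s−1)+(1/ε_s+1/ε₂−1) = 4.025+6.639 = 10.66.
Heat-flux ratio q₀/q = 10.66/7.497.

factor ≈ 1.42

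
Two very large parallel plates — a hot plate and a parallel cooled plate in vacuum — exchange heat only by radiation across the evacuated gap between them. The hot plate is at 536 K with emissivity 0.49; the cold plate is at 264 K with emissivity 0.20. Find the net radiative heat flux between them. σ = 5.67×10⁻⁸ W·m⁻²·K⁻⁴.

For two infinite grey parallel plates, q = σ(T₁⁴ − T₂⁴)/(1/ε₁ + 1/ε₂ − 1).
T₁⁴ − T₂⁴ = 8.254×10¹⁰ − 4.858×10⁹ = 7.768×10¹⁰ K⁴.
1/ε₁ + 1/ε₂ − 1 = 2.041 + 5.000 − 1 = 6.041.
q = 5.67×10⁻⁸ × 7.768×10¹⁰ / 6.041.

q ≈ 729 W/m²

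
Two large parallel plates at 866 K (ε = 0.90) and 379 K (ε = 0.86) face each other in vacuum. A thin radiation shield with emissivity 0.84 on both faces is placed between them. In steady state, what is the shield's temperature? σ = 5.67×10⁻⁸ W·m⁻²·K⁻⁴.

In steady state the net flux on the hot side equals that on the cold side.
σ(T₁⁴−T_s⁴)/D₁ = σ(T_s⁴−T₂⁴)/D₂, with D₁ = 1/ε₁+1/ε_s−1 = 1.302, D₂ = 1/ε_s+1/ε₂−1 = 1.353.
Solve for T_s⁴: T_s⁴ = (D₂·T₁⁴ + D₁·T₂⁴)/(D₁+D₂) = 2.968×10¹¹ K⁴.

T_s ≈ 738 K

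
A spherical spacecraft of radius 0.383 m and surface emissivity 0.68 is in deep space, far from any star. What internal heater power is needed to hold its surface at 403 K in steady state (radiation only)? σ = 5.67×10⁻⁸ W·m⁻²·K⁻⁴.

P ≈ 1870 W

P = εσ·4πr²·T⁴.
4πr² = 1.843 m²; T⁴ = 2.638×10¹⁰ K⁴.
P = 0.68·5.67×10⁻⁸·1.843·2.638×10¹⁰.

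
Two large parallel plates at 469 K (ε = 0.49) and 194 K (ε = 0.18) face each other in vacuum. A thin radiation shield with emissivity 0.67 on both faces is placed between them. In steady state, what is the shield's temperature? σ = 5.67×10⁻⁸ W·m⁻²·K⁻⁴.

T_s ≈ 431 K

In steady state the net flux on the hot side equals that on the cold side.
σ(T₁⁴−T_s⁴)/D₁ = σ(T_s⁴−T₂⁴)/D₂, with D₁ = 1/ε₁+1/ε_s−1 = 2.533, D₂ = 1/ε_s+1/ε₂−1 = 6.048.
Solve for T_s⁴: T_s⁴ = (D₂·T₁⁴ + D₁·T₂⁴)/(D₁+D₂) = 3.452×10¹⁰ K⁴.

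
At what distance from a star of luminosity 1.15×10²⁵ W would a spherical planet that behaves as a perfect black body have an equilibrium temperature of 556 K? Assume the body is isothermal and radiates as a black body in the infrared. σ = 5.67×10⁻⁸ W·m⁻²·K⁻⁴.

d ≈ 6.50×10⁹ m

For an isothermal black-emitting sphere, (1−a)S·πr² = σ·4πr²·T⁴ ⇒ S = 4σT⁴/(1−a).
S = 4·5.67×10⁻⁸·(556)⁴/1.00 = 21670 W/m².
Flux falls as S = L/(4πd²), so d = √(L/(4πS)) = √(1.15×10²⁵/(4π·21670)).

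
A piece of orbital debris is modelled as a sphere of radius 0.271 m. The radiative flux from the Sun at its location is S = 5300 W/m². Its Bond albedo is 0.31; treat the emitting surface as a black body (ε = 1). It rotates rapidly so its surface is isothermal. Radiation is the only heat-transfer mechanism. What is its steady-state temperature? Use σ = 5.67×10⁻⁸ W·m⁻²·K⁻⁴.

At equilibrium, absorbed power = emitted power.
Absorbing cross-section = πr² = 0.2307 m²; emitting surface = 4πr² = 0.9229 m² (ratio 4).
(1−a)S·A_cross = εσ·A_surf·T⁴  ⇒  T⁴ = (1−a)S/(4σ).
T⁴ = 0.690·5300/(4·5.67×10⁻⁸) = 1.612×10¹⁰ K⁴.
T = (1.612×10¹⁰)^(1/4).

T ≈ 356 K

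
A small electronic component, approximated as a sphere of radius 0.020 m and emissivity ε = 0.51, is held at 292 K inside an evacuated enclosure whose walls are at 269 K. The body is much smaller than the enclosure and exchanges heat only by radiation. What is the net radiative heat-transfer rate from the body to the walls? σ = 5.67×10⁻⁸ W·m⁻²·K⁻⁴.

P_net ≈ 0.296 W

For a small grey body in a large enclosure: P_net = εσA(T_body⁴ − T_wall⁴).
A = 4πr² = 0.005027 m²; T_body⁴ − T_wall⁴ = 7.270×10⁹ − 5.236×10⁹ = 2.034×10⁹ K⁴.
|P_net| = 0.51·5.67×10⁻⁸·0.005027·2.034×10⁹.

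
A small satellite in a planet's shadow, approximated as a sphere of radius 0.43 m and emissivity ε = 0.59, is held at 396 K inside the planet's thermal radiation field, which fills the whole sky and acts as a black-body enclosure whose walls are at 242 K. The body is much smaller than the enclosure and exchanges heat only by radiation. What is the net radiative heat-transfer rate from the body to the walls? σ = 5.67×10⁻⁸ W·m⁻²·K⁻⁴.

P_net ≈ 1640 W

For a small grey body in a large enclosure: P_net = εσA(T_body⁴ − T_wall⁴).
A = 4πr² = 2.324 m²; T_body⁴ − T_wall⁴ = 2.459×10¹⁰ − 3.430×10⁹ = 2.116×10¹⁰ K⁴.
|P_net| = 0.59·5.67×10⁻⁸·2.324·2.116×10¹⁰.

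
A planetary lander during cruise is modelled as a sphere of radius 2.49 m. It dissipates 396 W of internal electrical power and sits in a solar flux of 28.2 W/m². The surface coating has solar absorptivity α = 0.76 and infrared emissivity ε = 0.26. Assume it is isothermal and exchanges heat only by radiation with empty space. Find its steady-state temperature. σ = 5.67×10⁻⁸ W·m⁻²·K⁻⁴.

T ≈ 163 K

At steady state, absorbed solar power + internal power = radiated power.
Absorbed: α·S·A_cross = 0.76·28.2·19.48 = 417.5 W (cross-section πr²).
Total input = 417.5 + 396 = 813.5 W.
Radiated: εσ·A_surf·T⁴ with A_surf = 4πr² = 77.91 m².
T⁴ = 813.5/(0.26·5.67×10⁻⁸·77.91) = 7.082×10⁸ K⁴.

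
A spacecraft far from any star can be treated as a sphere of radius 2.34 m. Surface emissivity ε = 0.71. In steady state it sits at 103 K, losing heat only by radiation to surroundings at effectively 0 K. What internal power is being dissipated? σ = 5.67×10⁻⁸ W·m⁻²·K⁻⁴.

P ≈ 312 W

Steady state: P = εσA T⁴.
A = 4πr² = 68.81 m²; T⁴ = (103)⁴ = 1.126×10⁸ K⁴.
P = 0.71 × 5.67×10⁻⁸ × 68.81 × 1.126×10⁸.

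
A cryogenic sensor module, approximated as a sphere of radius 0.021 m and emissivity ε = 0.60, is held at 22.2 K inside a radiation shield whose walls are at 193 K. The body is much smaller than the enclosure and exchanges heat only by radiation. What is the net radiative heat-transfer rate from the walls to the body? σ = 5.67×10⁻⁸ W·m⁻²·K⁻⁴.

For a small grey body in a large enclosure: P_net = εσA(T_body⁴ − T_wall⁴).
A = 4πr² = 0.005542 m²; T_body⁴ − T_wall⁴ = 2.429×10⁵ − 1.387×10⁹ = -1.387×10⁹ K⁴.
|P_net| = 0.60·5.67×10⁻⁸·0.005542·1.387×10⁹.

P_net ≈ 0.262 W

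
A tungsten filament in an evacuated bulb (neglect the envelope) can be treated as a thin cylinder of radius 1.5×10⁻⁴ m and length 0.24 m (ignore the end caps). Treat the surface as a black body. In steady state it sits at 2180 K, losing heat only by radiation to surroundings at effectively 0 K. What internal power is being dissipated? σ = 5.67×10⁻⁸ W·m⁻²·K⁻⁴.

Steady state: P = εσA T⁴.
A = 2πrL = 2.262×10⁻⁴ m²; T⁴ = (2180)⁴ = 2.259×10¹³ K⁴.
P = 1.0 × 5.67×10⁻⁸ × 2.262×10⁻⁴ × 2.259×10¹³.

P ≈ 290 W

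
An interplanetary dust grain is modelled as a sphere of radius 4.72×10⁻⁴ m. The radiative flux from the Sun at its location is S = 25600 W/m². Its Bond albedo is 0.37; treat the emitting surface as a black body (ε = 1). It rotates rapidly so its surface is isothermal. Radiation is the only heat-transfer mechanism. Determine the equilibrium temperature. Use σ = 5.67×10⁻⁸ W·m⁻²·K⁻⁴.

At equilibrium, absorbed power = emitted power.
Absorbing cross-section = πr² = 6.999×10⁻⁷ m²; emitting surface = 4πr² = 2.800×10⁻⁶ m² (ratio 4).
(1−a)S·A_cross = εσ·A_surf·T⁴  ⇒  T⁴ = (1−a)S/(4σ).
T⁴ = 0.630·25600/(4·5.67×10⁻⁸) = 7.111×10¹⁰ K⁴.
T = (7.111×10¹⁰)^(1/4).

T ≈ 516 K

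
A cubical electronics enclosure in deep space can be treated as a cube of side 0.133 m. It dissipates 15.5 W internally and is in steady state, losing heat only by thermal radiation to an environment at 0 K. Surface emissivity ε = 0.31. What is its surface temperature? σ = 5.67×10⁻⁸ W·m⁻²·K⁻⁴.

Steady state: internal power = radiated power, P = εσA T⁴.
Radiating area A = 6L² = 0.1061 m².
T⁴ = P/(εσA) = 15.5/(0.31·5.67×10⁻⁸·0.1061) = 8.309×10⁹ K⁴.
T = (8.309×10⁹)^(1/4).

T ≈ 302 K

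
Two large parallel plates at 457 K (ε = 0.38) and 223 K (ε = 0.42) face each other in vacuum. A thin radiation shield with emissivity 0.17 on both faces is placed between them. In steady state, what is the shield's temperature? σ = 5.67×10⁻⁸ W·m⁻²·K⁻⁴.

T_s ≈ 388 K

In steady state the net flux on the hot side equals that on the cold side.
σ(T₁⁴−T_s⁴)/D₁ = σ(T_s⁴−T₂⁴)/D₂, with D₁ = 1/ε₁+1/ε_s−1 = 7.514, D₂ = 1/ε_s+1/ε₂−1 = 7.263.
Solve for T_s⁴: T_s⁴ = (D₂·T₁⁴ + D₁·T₂⁴)/(D₁+D₂) = 2.270×10¹⁰ K⁴.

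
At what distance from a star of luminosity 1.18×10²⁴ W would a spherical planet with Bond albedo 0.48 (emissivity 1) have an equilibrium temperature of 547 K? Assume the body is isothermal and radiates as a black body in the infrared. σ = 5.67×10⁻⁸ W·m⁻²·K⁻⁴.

d ≈ 1.55×10⁹ m

For an isothermal black-emitting sphere, (1−a)S·πr² = σ·4πr²·T⁴ ⇒ S = 4σT⁴/(1−a).
S = 4·5.67×10⁻⁸·(547)⁴/0.520 = 39050 W/m².
Flux falls as S = L/(4πd²), so d = √(L/(4πS)) = √(1.18×10²⁴/(4π·39050)).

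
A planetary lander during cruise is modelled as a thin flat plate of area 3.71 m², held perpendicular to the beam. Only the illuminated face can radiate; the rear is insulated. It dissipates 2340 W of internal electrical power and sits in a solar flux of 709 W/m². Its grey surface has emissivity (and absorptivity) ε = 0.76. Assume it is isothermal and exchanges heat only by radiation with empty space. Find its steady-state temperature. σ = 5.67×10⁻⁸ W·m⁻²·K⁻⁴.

T ≈ 406 K

At steady state, absorbed solar power + internal power = radiated power.
Absorbed: α·S·A_cross = 0.76·709·3.710 = 1999 W (cross-section A).
Total input = 1999 + 2340 = 4339 W.
Radiated: εσ·A_surf·T⁴ with A_surf = A = 3.710 m².
T⁴ = 4339/(0.76·5.67×10⁻⁸·3.710) = 2.714×10¹⁰ K⁴.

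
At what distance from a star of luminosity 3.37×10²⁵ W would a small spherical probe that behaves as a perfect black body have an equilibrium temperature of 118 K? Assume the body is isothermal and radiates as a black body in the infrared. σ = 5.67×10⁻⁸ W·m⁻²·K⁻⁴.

For an isothermal black-emitting sphere, (1−a)S·πr² = σ·4πr²·T⁴ ⇒ S = 4σT⁴/(1−a).
S = 4·5.67×10⁻⁸·(118)⁴/1.00 = 43.97 W/m².
Flux falls as S = L/(4πd²), so d = √(L/(4πS)) = √(3.37×10²⁵/(4π·43.97)).

d ≈ 2.47×10¹¹ m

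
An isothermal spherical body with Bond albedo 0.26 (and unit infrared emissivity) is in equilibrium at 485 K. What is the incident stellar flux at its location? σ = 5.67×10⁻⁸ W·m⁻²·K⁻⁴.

S ≈ 17000 W/m²

(1−a)S·πr² = σ·4πr²·T⁴ ⇒ S = 4σT⁴/(1−a).
S = 4·5.67×10⁻⁸·5.533×10¹⁰/0.740.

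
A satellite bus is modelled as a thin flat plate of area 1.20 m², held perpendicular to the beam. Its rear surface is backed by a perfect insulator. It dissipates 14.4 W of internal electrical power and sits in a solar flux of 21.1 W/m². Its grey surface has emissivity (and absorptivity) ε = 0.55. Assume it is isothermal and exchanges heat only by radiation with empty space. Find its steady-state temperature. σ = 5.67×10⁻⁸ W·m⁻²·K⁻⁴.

At steady state, absorbed solar power + internal power = radiated power.
Absorbed: α·S·A_cross = 0.55·21.1·1.200 = 13.93 W (cross-section A).
Total input = 13.93 + 14.4 = 28.33 W.
Radiated: εσ·A_surf·T⁴ with A_surf = A = 1.200 m².
T⁴ = 28.33/(0.55·5.67×10⁻⁸·1.200) = 7.569×10⁸ K⁴.

T ≈ 166 K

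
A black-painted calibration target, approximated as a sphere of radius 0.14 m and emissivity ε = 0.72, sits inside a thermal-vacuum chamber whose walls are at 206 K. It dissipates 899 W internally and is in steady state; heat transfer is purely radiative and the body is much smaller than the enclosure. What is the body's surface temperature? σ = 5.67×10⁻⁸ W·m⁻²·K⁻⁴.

For a small grey body in a large enclosure, net radiated power = εσA(T⁴ − T_w⁴).
Steady state: P = εσA(T⁴ − T_w⁴) with A = 4πr² = 0.2463 m².
T⁴ = P/(εσA) + T_w⁴ = 899/(0.72·5.67×10⁻⁸·0.2463) + (206)⁴
    = 8.941×10¹⁰ + 1.801×10⁹ = 9.121×10¹⁰ K⁴.

T ≈ 550 K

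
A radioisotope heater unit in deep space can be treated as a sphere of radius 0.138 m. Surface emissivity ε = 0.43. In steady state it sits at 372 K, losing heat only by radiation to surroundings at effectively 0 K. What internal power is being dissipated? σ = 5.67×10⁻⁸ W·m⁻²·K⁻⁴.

Steady state: P = εσA T⁴.
A = 4πr² = 0.2393 m²; T⁴ = (372)⁴ = 1.915×10¹⁰ K⁴.
P = 0.43 × 5.67×10⁻⁸ × 0.2393 × 1.915×10¹⁰.

P ≈ 112 W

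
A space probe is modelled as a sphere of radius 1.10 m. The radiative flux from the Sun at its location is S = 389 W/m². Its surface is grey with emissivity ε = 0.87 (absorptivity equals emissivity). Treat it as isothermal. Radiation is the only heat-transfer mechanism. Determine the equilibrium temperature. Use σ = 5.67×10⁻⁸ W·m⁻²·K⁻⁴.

At equilibrium, absorbed power = emitted power.
Absorbing cross-section = πr² = 3.801 m²; emitting surface = 4πr² = 15.21 m² (ratio 4).
εS·A_cross = εσ·A_surf·T⁴  ⇒  T⁴ = S/(4σ)   (ε cancels).
T⁴ = 389/(4·5.67×10⁻⁸) = 1.715×10⁹ K⁴.
T = (1.715×10⁹)^(1/4).

T ≈ 204 K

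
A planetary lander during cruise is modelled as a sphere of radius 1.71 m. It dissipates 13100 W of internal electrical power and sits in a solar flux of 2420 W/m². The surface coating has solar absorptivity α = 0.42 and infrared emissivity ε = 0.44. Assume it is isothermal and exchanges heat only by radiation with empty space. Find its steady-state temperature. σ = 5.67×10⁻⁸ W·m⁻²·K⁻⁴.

At steady state, absorbed solar power + internal power = radiated power.
Absorbed: α·S·A_cross = 0.42·2420·9.186 = 9337 W (cross-section πr²).
Total input = 9337 + 13100 = 22440 W.
Radiated: εσ·A_surf·T⁴ with A_surf = 4πr² = 36.75 m².
T⁴ = 22440/(0.44·5.67×10⁻⁸·36.75) = 2.448×10¹⁰ K⁴.

T ≈ 396 K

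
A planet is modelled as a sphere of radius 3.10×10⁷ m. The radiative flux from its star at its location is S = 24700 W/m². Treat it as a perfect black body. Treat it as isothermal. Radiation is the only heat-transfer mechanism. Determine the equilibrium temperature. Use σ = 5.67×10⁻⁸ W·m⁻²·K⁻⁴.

T ≈ 574 K

At equilibrium, absorbed power = emitted power.
Absorbing cross-section = πr² = 3.019×10¹⁵ m²; emitting surface = 4πr² = 1.208×10¹⁶ m² (ratio 4).
S·A_cross = εσ·A_surf·T⁴  ⇒  T⁴ = S/(4σ).
T⁴ = 1.00·24700/(4·5.67×10⁻⁸) = 1.089×10¹¹ K⁴.
T = (1.089×10¹¹)^(1/4).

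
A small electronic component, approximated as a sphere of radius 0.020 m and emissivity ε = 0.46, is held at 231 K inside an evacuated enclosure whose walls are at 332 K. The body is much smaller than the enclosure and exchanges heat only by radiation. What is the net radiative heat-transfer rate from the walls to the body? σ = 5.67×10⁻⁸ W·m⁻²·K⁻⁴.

P_net ≈ 1.22 W

For a small grey body in a large enclosure: P_net = εσA(T_body⁴ − T_wall⁴).
A = 4πr² = 0.005027 m²; T_body⁴ − T_wall⁴ = 2.847×10⁹ − 1.215×10¹⁰ = -9.302×10⁹ K⁴.
|P_net| = 0.46·5.67×10⁻⁸·0.005027·9.302×10⁹.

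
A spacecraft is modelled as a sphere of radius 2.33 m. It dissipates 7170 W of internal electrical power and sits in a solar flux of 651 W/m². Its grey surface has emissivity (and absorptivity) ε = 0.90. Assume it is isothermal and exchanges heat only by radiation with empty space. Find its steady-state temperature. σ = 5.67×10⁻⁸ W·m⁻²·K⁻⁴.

T ≈ 265 K

At steady state, absorbed solar power + internal power = radiated power.
Absorbed: α·S·A_cross = 0.90·651·17.06 = 9993 W (cross-section πr²).
Total input = 9993 + 7170 = 17160 W.
Radiated: εσ·A_surf·T⁴ with A_surf = 4πr² = 68.22 m².
T⁴ = 17160/(0.90·5.67×10⁻⁸·68.22) = 4.930×10⁹ K⁴.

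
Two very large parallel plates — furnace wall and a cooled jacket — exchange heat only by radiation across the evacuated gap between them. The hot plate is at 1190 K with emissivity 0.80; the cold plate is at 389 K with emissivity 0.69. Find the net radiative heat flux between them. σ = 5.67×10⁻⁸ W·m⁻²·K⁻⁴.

q ≈ 66100 W/m²

For two infinite grey parallel plates, q = σ(T₁⁴ − T₂⁴)/(1/ε₁ + 1/ε₂ − 1).
T₁⁴ − T₂⁴ = 2.005×10¹² − 2.290×10¹⁰ = 1.982×10¹² K⁴.
1/ε₁ + 1/ε₂ − 1 = 1.250 + 1.449 − 1 = 1.699.
q = 5.67×10⁻⁸ × 1.982×10¹² / 1.699.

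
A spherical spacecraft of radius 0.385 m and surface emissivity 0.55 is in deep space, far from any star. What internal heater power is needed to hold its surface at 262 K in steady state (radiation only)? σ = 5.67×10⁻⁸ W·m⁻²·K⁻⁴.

P = εσ·4πr²·T⁴.
4πr² = 1.863 m²; T⁴ = 4.712×10⁹ K⁴.
P = 0.55·5.67×10⁻⁸·1.863·4.712×10⁹.

P ≈ 274 W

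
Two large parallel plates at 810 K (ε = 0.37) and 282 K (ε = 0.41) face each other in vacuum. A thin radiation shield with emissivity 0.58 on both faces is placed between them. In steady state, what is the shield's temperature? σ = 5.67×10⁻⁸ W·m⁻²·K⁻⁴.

T_s ≈ 677 K

In steady state the net flux on the hot side equals that on the cold side.
σ(T₁⁴−T_s⁴)/D₁ = σ(T_s⁴−T₂⁴)/D₂, with D₁ = 1/ε₁+1/ε_s−1 = 3.427, D₂ = 1/ε_s+1/ε₂−1 = 3.163.
Solve for T_s⁴: T_s⁴ = (D₂·T₁⁴ + D₁·T₂⁴)/(D₁+D₂) = 2.099×10¹¹ K⁴.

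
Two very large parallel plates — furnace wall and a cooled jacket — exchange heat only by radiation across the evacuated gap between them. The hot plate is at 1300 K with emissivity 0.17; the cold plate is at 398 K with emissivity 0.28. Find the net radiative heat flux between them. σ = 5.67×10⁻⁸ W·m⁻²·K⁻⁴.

q ≈ 19000 W/m²

For two infinite grey parallel plates, q = σ(T₁⁴ − T₂⁴)/(1/ε₁ + 1/ε₂ − 1).
T₁⁴ − T₂⁴ = 2.856×10¹² − 2.509×10¹⁰ = 2.831×10¹² K⁴.
1/ε₁ + 1/ε₂ − 1 = 5.882 + 3.571 − 1 = 8.454.
q = 5.67×10⁻⁸ × 2.831×10¹² / 8.454.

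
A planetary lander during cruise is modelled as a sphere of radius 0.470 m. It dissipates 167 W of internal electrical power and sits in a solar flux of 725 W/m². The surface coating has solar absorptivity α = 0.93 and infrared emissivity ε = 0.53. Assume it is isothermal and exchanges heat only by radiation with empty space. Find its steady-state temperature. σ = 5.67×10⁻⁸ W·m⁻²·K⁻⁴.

At steady state, absorbed solar power + internal power = radiated power.
Absorbed: α·S·A_cross = 0.93·725·0.6940 = 467.9 W (cross-section πr²).
Total input = 467.9 + 167 = 634.9 W.
Radiated: εσ·A_surf·T⁴ with A_surf = 4πr² = 2.776 m².
T⁴ = 634.9/(0.53·5.67×10⁻⁸·2.776) = 7.611×10⁹ K⁴.

T ≈ 295 K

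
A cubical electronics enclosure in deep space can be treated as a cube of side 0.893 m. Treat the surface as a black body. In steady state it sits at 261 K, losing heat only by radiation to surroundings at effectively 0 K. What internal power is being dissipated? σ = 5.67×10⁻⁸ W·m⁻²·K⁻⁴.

Steady state: P = εσA T⁴.
A = 6L² = 4.785 m²; T⁴ = (261)⁴ = 4.640×10⁹ K⁴.
P = 1.0 × 5.67×10⁻⁸ × 4.785 × 4.640×10⁹.

P ≈ 1260 W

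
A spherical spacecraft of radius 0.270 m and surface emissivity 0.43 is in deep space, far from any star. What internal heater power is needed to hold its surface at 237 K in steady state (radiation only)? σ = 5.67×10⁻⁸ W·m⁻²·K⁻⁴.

P ≈ 70.5 W

P = εσ·4πr²·T⁴.
4πr² = 0.9161 m²; T⁴ = 3.155×10⁹ K⁴.
P = 0.43·5.67×10⁻⁸·0.9161·3.155×10⁹.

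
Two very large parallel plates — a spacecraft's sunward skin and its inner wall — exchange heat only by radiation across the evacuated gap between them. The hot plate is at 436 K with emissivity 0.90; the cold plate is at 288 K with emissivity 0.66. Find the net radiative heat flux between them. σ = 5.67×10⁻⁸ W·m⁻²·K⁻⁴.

For two infinite grey parallel plates, q = σ(T₁⁴ − T₂⁴)/(1/ε₁ + 1/ε₂ − 1).
T₁⁴ − T₂⁴ = 3.614×10¹⁰ − 6.880×10⁹ = 2.926×10¹⁰ K⁴.
1/ε₁ + 1/ε₂ − 1 = 1.111 + 1.515 − 1 = 1.626.
q = 5.67×10⁻⁸ × 2.926×10¹⁰ / 1.626.

q ≈ 1020 W/m²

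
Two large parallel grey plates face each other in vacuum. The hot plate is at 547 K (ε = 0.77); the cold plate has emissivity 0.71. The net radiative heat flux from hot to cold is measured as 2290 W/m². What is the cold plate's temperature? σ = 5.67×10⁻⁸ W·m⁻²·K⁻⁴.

T₂ ≈ 379 K

q = σ(T₁⁴ − T₂⁴)/(1/ε₁ + 1/ε₂ − 1); denominator = 1.707.
T₂⁴ = T₁⁴ − q·(1/ε₁+1/ε₂−1)/σ = 8.953×10¹⁰ − 2290·1.707/5.67×10⁻⁸
    = 2.058×10¹⁰ K⁴.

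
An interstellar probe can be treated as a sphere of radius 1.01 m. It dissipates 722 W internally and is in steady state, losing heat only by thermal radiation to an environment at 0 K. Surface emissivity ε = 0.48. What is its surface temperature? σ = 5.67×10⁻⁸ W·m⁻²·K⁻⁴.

Steady state: internal power = radiated power, P = εσA T⁴.
Radiating area A = 4πr² = 12.82 m².
T⁴ = P/(εσA) = 722/(0.48·5.67×10⁻⁸·12.82) = 2.069×10⁹ K⁴.
T = (2.069×10⁹)^(1/4).

T ≈ 213 K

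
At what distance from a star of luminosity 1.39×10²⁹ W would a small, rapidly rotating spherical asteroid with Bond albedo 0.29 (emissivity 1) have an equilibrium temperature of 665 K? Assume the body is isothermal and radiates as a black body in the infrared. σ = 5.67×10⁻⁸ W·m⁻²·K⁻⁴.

For an isothermal black-emitting sphere, (1−a)S·πr² = σ·4πr²·T⁴ ⇒ S = 4σT⁴/(1−a).
S = 4·5.67×10⁻⁸·(665)⁴/0.710 = 62470 W/m².
Flux falls as S = L/(4πd²), so d = √(L/(4πS)) = √(1.39×10²⁹/(4π·62470)).

d ≈ 4.21×10¹¹ m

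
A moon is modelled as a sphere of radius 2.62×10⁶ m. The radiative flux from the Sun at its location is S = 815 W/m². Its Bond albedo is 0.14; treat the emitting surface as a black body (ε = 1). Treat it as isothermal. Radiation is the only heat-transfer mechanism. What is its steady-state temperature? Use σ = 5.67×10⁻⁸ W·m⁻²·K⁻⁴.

T ≈ 236 K

At equilibrium, absorbed power = emitted power.
Absorbing cross-section = πr² = 2.157×10¹³ m²; emitting surface = 4πr² = 8.626×10¹³ m² (ratio 4).
(1−a)S·A_cross = εσ·A_surf·T⁴  ⇒  T⁴ = (1−a)S/(4σ).
T⁴ = 0.860·815/(4·5.67×10⁻⁸) = 3.090×10⁹ K⁴.
T = (3.090×10⁹)^(1/4).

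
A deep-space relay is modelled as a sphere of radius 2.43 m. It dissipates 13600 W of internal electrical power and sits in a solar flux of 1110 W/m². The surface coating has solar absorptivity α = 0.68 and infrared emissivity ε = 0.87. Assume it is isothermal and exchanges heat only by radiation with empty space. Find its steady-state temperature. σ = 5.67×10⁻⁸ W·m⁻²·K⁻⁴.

T ≈ 295 K

At steady state, absorbed solar power + internal power = radiated power.
Absorbed: α·S·A_cross = 0.68·1110·18.55 = 14000 W (cross-section πr²).
Total input = 14000 + 13600 = 27600 W.
Radiated: εσ·A_surf·T⁴ with A_surf = 4πr² = 74.20 m².
T⁴ = 27600/(0.87·5.67×10⁻⁸·74.20) = 7.541×10⁹ K⁴.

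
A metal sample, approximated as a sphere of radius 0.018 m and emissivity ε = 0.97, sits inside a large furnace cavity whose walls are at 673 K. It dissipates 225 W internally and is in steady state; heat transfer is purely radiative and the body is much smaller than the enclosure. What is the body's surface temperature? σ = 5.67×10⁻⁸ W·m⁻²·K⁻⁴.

For a small grey body in a large enclosure, net radiated power = εσA(T⁴ − T_w⁴).
Steady state: P = εσA(T⁴ − T_w⁴) with A = 4πr² = 0.004072 m².
T⁴ = P/(εσA) + T_w⁴ = 225/(0.97·5.67×10⁻⁸·0.004072) + (673)⁴
    = 1.005×10¹² + 2.051×10¹¹ = 1.210×10¹² K⁴.

T ≈ 1050 K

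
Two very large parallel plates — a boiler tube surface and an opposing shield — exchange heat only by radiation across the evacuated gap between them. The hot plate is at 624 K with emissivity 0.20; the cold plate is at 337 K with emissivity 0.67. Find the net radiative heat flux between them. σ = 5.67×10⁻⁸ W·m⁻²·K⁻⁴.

For two infinite grey parallel plates, q = σ(T₁⁴ − T₂⁴)/(1/ε₁ + 1/ε₂ − 1).
T₁⁴ − T₂⁴ = 1.516×10¹¹ − 1.290×10¹⁰ = 1.387×10¹¹ K⁴.
1/ε₁ + 1/ε₂ − 1 = 5.000 + 1.493 − 1 = 5.493.
q = 5.67×10⁻⁸ × 1.387×10¹¹ / 5.493.

q ≈ 1430 W/m²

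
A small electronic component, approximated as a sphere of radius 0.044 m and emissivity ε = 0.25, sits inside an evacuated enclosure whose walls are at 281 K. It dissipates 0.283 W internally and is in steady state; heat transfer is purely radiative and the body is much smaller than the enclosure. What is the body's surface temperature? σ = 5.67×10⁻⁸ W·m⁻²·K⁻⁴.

T ≈ 290 K

For a small grey body in a large enclosure, net radiated power = εσA(T⁴ − T_w⁴).
Steady state: P = εσA(T⁴ − T_w⁴) with A = 4πr² = 0.02433 m².
T⁴ = P/(εσA) + T_w⁴ = 0.283/(0.25·5.67×10⁻⁸·0.02433) + (281)⁴
    = 8.206×10⁸ + 6.235×10⁹ = 7.055×10⁹ K⁴.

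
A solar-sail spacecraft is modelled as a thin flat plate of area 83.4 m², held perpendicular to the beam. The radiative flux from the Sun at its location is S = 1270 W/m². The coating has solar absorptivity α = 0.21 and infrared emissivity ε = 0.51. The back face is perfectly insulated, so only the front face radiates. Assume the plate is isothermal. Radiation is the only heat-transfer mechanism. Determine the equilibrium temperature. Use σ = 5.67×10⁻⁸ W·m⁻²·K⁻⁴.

At equilibrium, absorbed power = emitted power.
Absorbing cross-section = A = 83.40 m²; emitting surface = A = 83.40 m² (ratio 1).
αS·A_cross = εσ·A_surf·T⁴  ⇒  T⁴ = αS/(ε·1σ).
T⁴ = 0.210·1270/(0.51·1·5.67×10⁻⁸) = 9.223×10⁹ K⁴.
T = (9.223×10⁹)^(1/4).

T ≈ 310 K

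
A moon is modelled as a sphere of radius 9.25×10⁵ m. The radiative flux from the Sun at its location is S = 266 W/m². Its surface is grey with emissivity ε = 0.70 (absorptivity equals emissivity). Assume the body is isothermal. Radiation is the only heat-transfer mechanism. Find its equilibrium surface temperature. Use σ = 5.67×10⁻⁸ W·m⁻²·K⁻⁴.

T ≈ 185 K

At equilibrium, absorbed power = emitted power.
Absorbing cross-section = πr² = 2.688×10¹² m²; emitting surface = 4πr² = 1.075×10¹³ m² (ratio 4).
εS·A_cross = εσ·A_surf·T⁴  ⇒  T⁴ = S/(4σ)   (ε cancels).
T⁴ = 266/(4·5.67×10⁻⁸) = 1.173×10⁹ K⁴.
T = (1.173×10⁹)^(1/4).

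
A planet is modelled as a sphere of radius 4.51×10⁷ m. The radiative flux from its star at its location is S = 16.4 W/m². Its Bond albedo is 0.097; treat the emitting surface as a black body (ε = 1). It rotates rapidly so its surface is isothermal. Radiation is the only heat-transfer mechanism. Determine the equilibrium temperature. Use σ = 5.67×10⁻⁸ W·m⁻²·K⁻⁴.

At equilibrium, absorbed power = emitted power.
Absorbing cross-section = πr² = 6.390×10¹⁵ m²; emitting surface = 4πr² = 2.556×10¹⁶ m² (ratio 4).
(1−a)S·A_cross = εσ·A_surf·T⁴  ⇒  T⁴ = (1−a)S/(4σ).
T⁴ = 0.903·16.4/(4·5.67×10⁻⁸) = 6.530×10⁷ K⁴.
T = (6.530×10⁷)^(1/4).

T ≈ 89.9 K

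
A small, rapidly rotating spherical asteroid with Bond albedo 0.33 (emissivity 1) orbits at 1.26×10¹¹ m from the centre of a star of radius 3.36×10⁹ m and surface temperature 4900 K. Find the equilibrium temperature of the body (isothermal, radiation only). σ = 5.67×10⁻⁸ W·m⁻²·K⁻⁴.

The star's surface emits σT_*⁴; at distance d the flux is S = σT_*⁴(R_*/d)².
S = 5.67×10⁻⁸·(4900)⁴·(3.36×10⁹/1.26×10¹¹)² = 23240 W/m².
For an isothermal sphere T⁴ = (1−a)S/(4σ) = 6.867×10¹⁰ K⁴.

T ≈ 512 K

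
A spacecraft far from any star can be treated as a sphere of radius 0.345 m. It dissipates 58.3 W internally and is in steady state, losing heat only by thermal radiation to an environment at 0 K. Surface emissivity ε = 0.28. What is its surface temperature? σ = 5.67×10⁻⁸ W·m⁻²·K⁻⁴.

T ≈ 223 K

Steady state: internal power = radiated power, P = εσA T⁴.
Radiating area A = 4πr² = 1.496 m².
T⁴ = P/(εσA) = 58.3/(0.28·5.67×10⁻⁸·1.496) = 2.455×10⁹ K⁴.
T = (2.455×10⁹)^(1/4).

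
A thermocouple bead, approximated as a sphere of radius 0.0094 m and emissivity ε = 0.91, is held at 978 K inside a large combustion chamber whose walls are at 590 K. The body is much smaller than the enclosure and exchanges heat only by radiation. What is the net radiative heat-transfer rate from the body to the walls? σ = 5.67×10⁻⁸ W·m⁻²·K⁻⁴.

For a small grey body in a large enclosure: P_net = εσA(T_body⁴ − T_wall⁴).
A = 4πr² = 0.001110 m²; T_body⁴ − T_wall⁴ = 9.149×10¹¹ − 1.212×10¹¹ = 7.937×10¹¹ K⁴.
|P_net| = 0.91·5.67×10⁻⁸·0.001110·7.937×10¹¹.

P_net ≈ 45.5 W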